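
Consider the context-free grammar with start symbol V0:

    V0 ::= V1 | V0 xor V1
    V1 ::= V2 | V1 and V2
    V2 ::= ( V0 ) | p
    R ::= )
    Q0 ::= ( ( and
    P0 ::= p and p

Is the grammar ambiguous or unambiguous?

Only V0, V1, V2 are reachable from V0; ignoring the rest: This is a standard precedence ladder (V0 over V1 over V2), with each level left-recursive on its own operator ('xor' at V0, 'and' at V1). That structure is LR(1), hence unambiguous.

Unambiguous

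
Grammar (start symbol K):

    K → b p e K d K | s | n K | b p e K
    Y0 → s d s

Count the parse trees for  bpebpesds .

Parse trees for bpebpesds:
  [K b p e [K b p e [K s]] d [K s]]
  [K b p e [K b p e [K s] d [K s]]]

2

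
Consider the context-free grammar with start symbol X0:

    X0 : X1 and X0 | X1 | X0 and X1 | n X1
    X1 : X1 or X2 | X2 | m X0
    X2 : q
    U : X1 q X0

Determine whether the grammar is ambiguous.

Ambiguous

Witness: q and q

Derivation 1: X0 ⇒ X1 and X0 ⇒ X2 and X0 ⇒ q and X0 ⇒ q and X1 ⇒ q and X2 ⇒ q and q
Derivation 2: X0 ⇒ X0 and X1 ⇒ X1 and X1 ⇒ X2 and X1 ⇒ q and X1 ⇒ q and X2 ⇒ q and q

Two distinct leftmost derivations for the same string.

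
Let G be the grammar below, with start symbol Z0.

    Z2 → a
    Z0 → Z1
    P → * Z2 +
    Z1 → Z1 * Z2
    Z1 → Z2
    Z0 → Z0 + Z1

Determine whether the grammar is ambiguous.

Unambiguous

(P is unreachable from Z0, so its rules don't affect L(Z0).) Z0 → Z0 + Z1 | Z1  ;  Z1 → Z1 * Z2 | Z2  — a left-associative chain with Z2 at the bottom. Each string factors uniquely by precedence.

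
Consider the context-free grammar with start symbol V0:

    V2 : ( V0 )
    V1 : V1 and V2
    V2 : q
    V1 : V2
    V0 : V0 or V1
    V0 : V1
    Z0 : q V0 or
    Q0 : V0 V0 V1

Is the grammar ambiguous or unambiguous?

Unambiguous

Only V0, V1, V2 are reachable from V0; ignoring the rest: V0 → V0 or V1 | V1  ;  V1 → V1 and V2 | V2  — a left-associative chain with V2 at the bottom. Each string factors uniquely by precedence.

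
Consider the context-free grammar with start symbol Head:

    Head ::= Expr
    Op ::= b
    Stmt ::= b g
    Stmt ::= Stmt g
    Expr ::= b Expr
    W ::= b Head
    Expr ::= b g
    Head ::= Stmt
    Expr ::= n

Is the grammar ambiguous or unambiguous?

Witness: b g

Derivation 1: Head ⇒ Expr ⇒ b g
Derivation 2: Head ⇒ Stmt ⇒ b g

Two distinct leftmost derivations for the same string.

Ambiguous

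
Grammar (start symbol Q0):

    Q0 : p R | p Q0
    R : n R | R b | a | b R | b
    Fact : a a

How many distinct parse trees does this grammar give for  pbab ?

Parse trees for pbab:
  [Q0 p [R [R b [R a]] b]]
  [Q0 p [R b [R [R a] b]]]

2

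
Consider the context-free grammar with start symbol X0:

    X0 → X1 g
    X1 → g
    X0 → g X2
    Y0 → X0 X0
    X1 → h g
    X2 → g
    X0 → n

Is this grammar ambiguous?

Witness: g g

Derivation 1: X0 ⇒ X1 g ⇒ g g
Derivation 2: X0 ⇒ g X2 ⇒ g g

Two distinct leftmost derivations for the same string.

Ambiguous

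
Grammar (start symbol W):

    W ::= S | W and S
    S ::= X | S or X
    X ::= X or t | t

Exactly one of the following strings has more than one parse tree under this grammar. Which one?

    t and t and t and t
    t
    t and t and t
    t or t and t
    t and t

t or t and t

t and t and t and t: 1 tree
t: 1 tree
t and t and t: 1 tree
t or t and t: 2 trees
t and t: 1 tree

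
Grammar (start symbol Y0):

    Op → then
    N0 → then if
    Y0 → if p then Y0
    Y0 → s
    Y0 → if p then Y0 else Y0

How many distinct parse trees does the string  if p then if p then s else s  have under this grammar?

Parse trees for if p then if p then s else s:
  [Y0 if p then [Y0 if p then [Y0 s] else [Y0 s]]]
  [Y0 if p then [Y0 if p then [Y0 s]] else [Y0 s]]

2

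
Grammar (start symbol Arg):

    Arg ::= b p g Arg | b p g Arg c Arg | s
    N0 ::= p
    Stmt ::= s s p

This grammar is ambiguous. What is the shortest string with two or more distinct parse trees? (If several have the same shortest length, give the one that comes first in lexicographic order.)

b p g b p g s c s

length 1: no string has ≥2 trees
length 4: no string has ≥2 trees
length 6: no string has ≥2 trees
length 7: no string has ≥2 trees
length 9: b p g b p g s c s has 2 parse trees

Two derivations of b p g b p g s c s:
  Arg ⇒ b p g Arg ⇒ b p g b p g Arg c Arg ⇒ b p g b p g s c Arg ⇒ b p g b p g s c s
  Arg ⇒ b p g Arg c Arg ⇒ b p g b p g Arg c Arg ⇒ b p g b p g s c Arg ⇒ b p g b p g s c s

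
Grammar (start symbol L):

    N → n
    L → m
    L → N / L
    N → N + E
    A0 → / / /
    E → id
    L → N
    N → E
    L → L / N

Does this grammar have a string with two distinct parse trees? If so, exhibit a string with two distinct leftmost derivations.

Ambiguous

Witness: id / id

Derivation 1: L ⇒ N / L ⇒ E / L ⇒ id / L ⇒ id / N ⇒ id / E ⇒ id / id
Derivation 2: L ⇒ L / N ⇒ N / N ⇒ E / N ⇒ id / N ⇒ id / E ⇒ id / id

Two distinct leftmost derivations for the same string.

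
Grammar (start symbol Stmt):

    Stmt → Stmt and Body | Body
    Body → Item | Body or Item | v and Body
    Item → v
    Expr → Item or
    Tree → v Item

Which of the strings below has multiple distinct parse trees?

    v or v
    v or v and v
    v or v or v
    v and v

v and v

v or v: 1 tree
v or v and v: 1 tree
v or v or v: 1 tree
v and v: 2 trees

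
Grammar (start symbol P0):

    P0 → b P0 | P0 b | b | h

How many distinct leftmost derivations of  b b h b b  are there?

Parse trees for b b h b b:
  [P0 b [P0 b [P0 [P0 [P0 h] b] b]]]
  [P0 b [P0 [P0 b [P0 [P0 h] b]] b]]
  [P0 b [P0 [P0 [P0 b [P0 h]] b] b]]
  [P0 [P0 b [P0 b [P0 [P0 h] b]]] b]
  [P0 [P0 b [P0 [P0 b [P0 h]] b]] b]
  [P0 [P0 [P0 b [P0 b [P0 h]]] b] b]

6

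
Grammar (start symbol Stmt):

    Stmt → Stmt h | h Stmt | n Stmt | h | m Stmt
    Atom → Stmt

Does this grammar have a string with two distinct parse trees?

Witness: h h

Derivation 1: Stmt ⇒ Stmt h ⇒ h h
Derivation 2: Stmt ⇒ h Stmt ⇒ h h

Two distinct leftmost derivations for the same string.

Ambiguous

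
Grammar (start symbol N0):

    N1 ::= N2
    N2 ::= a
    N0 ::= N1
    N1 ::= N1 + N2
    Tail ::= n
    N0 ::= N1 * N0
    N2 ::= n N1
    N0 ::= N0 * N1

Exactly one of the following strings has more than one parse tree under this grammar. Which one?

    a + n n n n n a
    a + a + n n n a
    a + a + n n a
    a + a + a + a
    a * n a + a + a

a * n a + a + a

a + n n n n n a: 1 tree
a + a + n n n a: 1 tree
a + a + n n a: 1 tree
a + a + a + a: 1 tree
a * n a + a + a: 6 trees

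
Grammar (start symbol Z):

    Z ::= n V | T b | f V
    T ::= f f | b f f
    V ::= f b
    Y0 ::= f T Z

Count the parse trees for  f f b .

Parse trees for f f b:
  [Z [T f f] b]
  [Z f [V f b]]

2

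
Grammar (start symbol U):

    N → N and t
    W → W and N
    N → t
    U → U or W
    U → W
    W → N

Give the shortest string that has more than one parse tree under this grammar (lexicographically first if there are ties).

length 1: no string has ≥2 trees
length 3: t and t has 2 parse trees

Two derivations of t and t:
  U ⇒ W ⇒ W and N ⇒ N and N ⇒ t and N ⇒ t and t
  U ⇒ W ⇒ N ⇒ N and t ⇒ t and t

t and t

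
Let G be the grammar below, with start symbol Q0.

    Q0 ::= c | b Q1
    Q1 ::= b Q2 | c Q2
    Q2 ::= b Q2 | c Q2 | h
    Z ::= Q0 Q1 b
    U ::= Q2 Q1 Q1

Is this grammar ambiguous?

Unambiguous

(Z, U are unreachable from Q0, so their rules don't affect L(Q0).) Restricted to the reachable nonterminals, every rule has the form A → t or A → t B, and no two rules for the same A share a first terminal. The grammar encodes a DFA — one run per string.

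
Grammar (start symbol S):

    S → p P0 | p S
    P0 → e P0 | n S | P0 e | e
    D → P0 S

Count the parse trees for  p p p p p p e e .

Parse trees for p p p p p p e e:
  [S p [S p [S p [S p [S p [S p [P0 e [P0 e]]]]]]]]
  [S p [S p [S p [S p [S p [S p [P0 [P0 e] e]]]]]]]

2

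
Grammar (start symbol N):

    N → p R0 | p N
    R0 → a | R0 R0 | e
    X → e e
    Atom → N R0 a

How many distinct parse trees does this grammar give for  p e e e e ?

Parse trees for p e e e e:
  [N p [R0 [R0 e] [R0 [R0 e] [R0 [R0 e] [R0 e]]]]]
  [N p [R0 [R0 e] [R0 [R0 [R0 e] [R0 e]] [R0 e]]]]
  [N p [R0 [R0 [R0 e] [R0 e]] [R0 [R0 e] [R0 e]]]]
  [N p [R0 [R0 [R0 e] [R0 [R0 e] [R0 e]]] [R0 e]]]
  [N p [R0 [R0 [R0 [R0 e] [R0 e]] [R0 e]] [R0 e]]]

5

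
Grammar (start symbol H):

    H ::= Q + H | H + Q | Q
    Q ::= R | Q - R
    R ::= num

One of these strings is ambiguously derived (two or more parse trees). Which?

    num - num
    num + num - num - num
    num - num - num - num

num - num: 1 tree
num + num - num - num: 2 trees
num - num - num - num: 1 tree

num + num - num - num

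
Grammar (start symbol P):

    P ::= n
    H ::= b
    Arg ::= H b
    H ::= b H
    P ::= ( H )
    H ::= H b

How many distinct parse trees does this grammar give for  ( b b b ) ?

Parse trees for ( b b b ):
  [P ( [H b [H b [H b]]] )]
  [P ( [H b [H [H b] b]] )]
  [P ( [H [H b [H b]] b] )]
  [P ( [H [H [H b] b] b] )]

4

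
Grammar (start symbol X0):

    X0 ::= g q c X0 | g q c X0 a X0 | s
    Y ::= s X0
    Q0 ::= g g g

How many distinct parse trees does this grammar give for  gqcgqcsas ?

2

Parse trees for gqcgqcsas:
  [X0 g q c [X0 g q c [X0 s] a [X0 s]]]
  [X0 g q c [X0 g q c [X0 s]] a [X0 s]]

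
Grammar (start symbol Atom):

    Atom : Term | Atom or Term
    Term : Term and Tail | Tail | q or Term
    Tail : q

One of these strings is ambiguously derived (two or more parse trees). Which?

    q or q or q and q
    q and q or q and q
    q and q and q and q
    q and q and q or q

q or q or q and q

q or q or q and q: 7 trees
q and q or q and q: 1 tree
q and q and q and q: 1 tree
q and q and q or q: 1 tree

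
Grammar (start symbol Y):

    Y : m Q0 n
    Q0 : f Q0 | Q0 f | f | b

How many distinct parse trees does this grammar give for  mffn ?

2

Parse trees for mffn:
  [Y m [Q0 f [Q0 f]] n]
  [Y m [Q0 [Q0 f] f] n]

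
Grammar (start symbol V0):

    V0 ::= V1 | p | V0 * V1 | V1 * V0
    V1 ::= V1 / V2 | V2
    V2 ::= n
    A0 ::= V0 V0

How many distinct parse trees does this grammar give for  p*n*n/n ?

1

Parse trees for p*n*n/n:
  [V0 [V0 [V0 p] * [V1 [V2 n]]] * [V1 [V1 [V2 n]] / [V2 n]]]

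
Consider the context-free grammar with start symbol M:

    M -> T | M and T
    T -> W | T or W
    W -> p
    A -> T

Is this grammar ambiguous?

(A is unreachable from M, so its rules don't affect L(M).) The grammar is stratified — M handles 'and' (left-recursive), T handles 'or', W atoms. Each operator has a fixed associativity and precedence level, so every string has one parse.

Unambiguous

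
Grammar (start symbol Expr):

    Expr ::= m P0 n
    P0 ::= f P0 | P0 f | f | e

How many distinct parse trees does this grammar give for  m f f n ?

Parse trees for m f f n:
  [Expr m [P0 f [P0 f]] n]
  [Expr m [P0 [P0 f] f] n]

2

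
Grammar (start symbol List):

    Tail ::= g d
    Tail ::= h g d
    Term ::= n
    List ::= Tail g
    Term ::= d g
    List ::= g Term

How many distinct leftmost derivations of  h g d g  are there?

Parse trees for h g d g:
  [List [Tail h g d] g]

1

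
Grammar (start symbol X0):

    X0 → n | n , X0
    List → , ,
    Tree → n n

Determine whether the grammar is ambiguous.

(List, Tree are unreachable from X0, so their rules don't affect L(X0).) Right-recursive list with a separator: after each atom, whether the separator follows determines the rule. One parse per string.

Unambiguous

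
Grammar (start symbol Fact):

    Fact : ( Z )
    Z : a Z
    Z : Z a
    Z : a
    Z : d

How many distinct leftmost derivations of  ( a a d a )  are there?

Parse trees for ( a a d a ):
  [Fact ( [Z a [Z a [Z [Z d] a]]] )]
  [Fact ( [Z a [Z [Z a [Z d]] a]] )]
  [Fact ( [Z [Z a [Z a [Z d]]] a] )]

3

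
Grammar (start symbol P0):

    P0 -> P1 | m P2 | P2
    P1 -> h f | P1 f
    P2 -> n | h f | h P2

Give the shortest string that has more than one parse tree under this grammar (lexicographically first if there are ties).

length 1: no string has ≥2 trees
length 2: h f has 2 parse trees

Two derivations of h f:
  P0 ⇒ P1 ⇒ h f
  P0 ⇒ P2 ⇒ h f

h f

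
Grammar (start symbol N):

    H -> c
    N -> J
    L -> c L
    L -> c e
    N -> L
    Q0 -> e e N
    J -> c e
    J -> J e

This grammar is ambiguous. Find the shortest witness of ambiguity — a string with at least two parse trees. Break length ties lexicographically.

length 2: c e has 2 parse trees

Two derivations of c e:
  N ⇒ J ⇒ c e
  N ⇒ L ⇒ c e

c e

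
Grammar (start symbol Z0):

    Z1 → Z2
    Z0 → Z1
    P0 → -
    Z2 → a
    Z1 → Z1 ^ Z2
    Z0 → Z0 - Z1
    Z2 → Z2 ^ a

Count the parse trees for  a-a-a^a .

2

Parse trees for a-a-a^a:
  [Z0 [Z0 [Z0 [Z1 [Z2 a]]] - [Z1 [Z2 a]]] - [Z1 [Z2 [Z2 a] ^ a]]]
  [Z0 [Z0 [Z0 [Z1 [Z2 a]]] - [Z1 [Z2 a]]] - [Z1 [Z1 [Z2 a]] ^ [Z2 a]]]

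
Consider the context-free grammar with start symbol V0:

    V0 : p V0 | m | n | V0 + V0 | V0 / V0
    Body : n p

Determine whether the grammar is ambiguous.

Ambiguous

Witness: p m + m

Derivation 1: V0 ⇒ p V0 ⇒ p V0 + V0 ⇒ p m + V0 ⇒ p m + m
Derivation 2: V0 ⇒ V0 + V0 ⇒ p V0 + V0 ⇒ p m + V0 ⇒ p m + m

Two distinct leftmost derivations for the same string.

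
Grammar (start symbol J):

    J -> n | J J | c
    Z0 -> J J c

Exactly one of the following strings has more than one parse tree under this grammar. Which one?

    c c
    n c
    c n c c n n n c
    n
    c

c n c c n n n c

c c: 1 tree
n c: 1 tree
c n c c n n n c: 429 trees
n: 1 tree
c: 1 tree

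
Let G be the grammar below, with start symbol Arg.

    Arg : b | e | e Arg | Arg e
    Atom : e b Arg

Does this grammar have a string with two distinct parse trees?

Witness: e e

Derivation 1: Arg ⇒ e Arg ⇒ e e
Derivation 2: Arg ⇒ Arg e ⇒ e e

Two distinct leftmost derivations for the same string.

Ambiguous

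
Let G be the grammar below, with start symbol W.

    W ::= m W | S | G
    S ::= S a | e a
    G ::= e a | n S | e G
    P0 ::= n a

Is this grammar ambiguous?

Ambiguous

Witness: e a

Derivation 1: W ⇒ S ⇒ e a
Derivation 2: W ⇒ G ⇒ e a

Two distinct leftmost derivations for the same string.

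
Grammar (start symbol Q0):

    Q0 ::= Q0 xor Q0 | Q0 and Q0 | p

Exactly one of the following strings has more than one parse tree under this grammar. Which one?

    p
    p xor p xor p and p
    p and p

p: 1 tree
p xor p xor p and p: 5 trees
p and p: 1 tree

p xor p xor p and p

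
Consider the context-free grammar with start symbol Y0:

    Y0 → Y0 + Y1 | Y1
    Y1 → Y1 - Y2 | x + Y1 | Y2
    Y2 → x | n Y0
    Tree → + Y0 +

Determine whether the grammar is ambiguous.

Witness: x + x

Derivation 1: Y0 ⇒ Y0 + Y1 ⇒ Y1 + Y1 ⇒ Y2 + Y1 ⇒ x + Y1 ⇒ x + Y2 ⇒ x + x
Derivation 2: Y0 ⇒ Y1 ⇒ x + Y1 ⇒ x + Y2 ⇒ x + x

Two distinct leftmost derivations for the same string.

Ambiguous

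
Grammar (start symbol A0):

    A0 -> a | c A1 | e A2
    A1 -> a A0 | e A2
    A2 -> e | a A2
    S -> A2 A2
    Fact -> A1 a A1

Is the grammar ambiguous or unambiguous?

Unambiguous

Only A0, A1, A2 are reachable from A0; ignoring the rest: Restricted to the reachable nonterminals, every rule has the form A → t or A → t B, and no two rules for the same A share a first terminal. The grammar encodes a DFA — one run per string.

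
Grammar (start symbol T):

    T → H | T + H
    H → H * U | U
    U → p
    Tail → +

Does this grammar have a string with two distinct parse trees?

Unambiguous

(Tail is unreachable from T, so its rules don't affect L(T).) The grammar is stratified — T handles '+' (left-recursive), H handles '*', U atoms. Each operator has a fixed associativity and precedence level, so every string has one parse.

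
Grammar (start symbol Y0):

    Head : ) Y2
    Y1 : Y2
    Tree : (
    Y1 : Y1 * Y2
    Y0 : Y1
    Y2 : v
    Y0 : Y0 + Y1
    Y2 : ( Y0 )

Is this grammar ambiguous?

(Tree, Head are unreachable from Y0, so their rules don't affect L(Y0).) This is a standard precedence ladder (Y0 over Y1 over Y2), with each level left-recursive on its own operator ('+' at Y0, '*' at Y1). That structure is LR(1), hence unambiguous.

Unambiguous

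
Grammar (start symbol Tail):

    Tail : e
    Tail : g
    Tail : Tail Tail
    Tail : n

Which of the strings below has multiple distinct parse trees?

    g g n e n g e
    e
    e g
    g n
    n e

g g n e n g e: 132 trees
e: 1 tree
e g: 1 tree
g n: 1 tree
n e: 1 tree

g g n e n g e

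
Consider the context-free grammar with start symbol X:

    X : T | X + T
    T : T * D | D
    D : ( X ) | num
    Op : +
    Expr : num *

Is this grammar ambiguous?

Unambiguous

(Op, Expr are unreachable from X, so their rules don't affect L(X).) This is a standard precedence ladder (X over T over D), with each level left-recursive on its own operator ('+' at X, '*' at T). That structure is LR(1), hence unambiguous.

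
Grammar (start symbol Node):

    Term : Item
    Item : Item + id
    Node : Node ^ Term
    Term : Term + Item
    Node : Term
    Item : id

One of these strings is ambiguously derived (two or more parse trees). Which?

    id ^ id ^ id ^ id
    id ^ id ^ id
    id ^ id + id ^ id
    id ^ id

id ^ id + id ^ id

id ^ id ^ id ^ id: 1 tree
id ^ id ^ id: 1 tree
id ^ id + id ^ id: 2 trees
id ^ id: 1 tree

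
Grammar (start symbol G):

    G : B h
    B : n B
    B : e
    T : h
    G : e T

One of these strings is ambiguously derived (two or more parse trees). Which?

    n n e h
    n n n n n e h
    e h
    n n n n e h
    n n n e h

e h

n n e h: 1 tree
n n n n n e h: 1 tree
e h: 2 trees
n n n n e h: 1 tree
n n n e h: 1 tree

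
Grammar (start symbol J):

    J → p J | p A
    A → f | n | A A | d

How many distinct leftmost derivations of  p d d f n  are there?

Parse trees for p d d f n:
  [J p [A [A d] [A [A d] [A [A f] [A n]]]]]
  [J p [A [A d] [A [A [A d] [A f]] [A n]]]]
  [J p [A [A [A d] [A d]] [A [A f] [A n]]]]
  [J p [A [A [A d] [A [A d] [A f]]] [A n]]]
  [J p [A [A [A [A d] [A d]] [A f]] [A n]]]

5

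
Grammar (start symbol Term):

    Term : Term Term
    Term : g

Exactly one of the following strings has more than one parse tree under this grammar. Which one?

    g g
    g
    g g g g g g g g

g g g g g g g g

g g: 1 tree
g: 1 tree
g g g g g g g g: 429 trees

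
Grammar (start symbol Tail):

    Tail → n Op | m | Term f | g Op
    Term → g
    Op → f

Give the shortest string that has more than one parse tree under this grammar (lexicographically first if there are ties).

length 1: no string has ≥2 trees
length 2: g f has 2 parse trees

Two derivations of g f:
  Tail ⇒ Term f ⇒ g f
  Tail ⇒ g Op ⇒ g f

g f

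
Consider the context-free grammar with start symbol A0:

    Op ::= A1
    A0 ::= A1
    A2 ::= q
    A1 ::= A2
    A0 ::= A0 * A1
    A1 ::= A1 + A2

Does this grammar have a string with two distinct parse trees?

(Op is unreachable from A0, so its rules don't affect L(A0).) The grammar is stratified — A0 handles '*' (left-recursive), A1 handles '+', A2 atoms. Each operator has a fixed associativity and precedence level, so every string has one parse.

Unambiguous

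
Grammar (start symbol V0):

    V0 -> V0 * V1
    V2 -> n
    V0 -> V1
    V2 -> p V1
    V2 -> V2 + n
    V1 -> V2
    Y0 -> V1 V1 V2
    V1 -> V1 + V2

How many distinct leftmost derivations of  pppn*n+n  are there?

2

Parse trees for pppn*n+n:
  [V0 [V0 [V1 [V2 p [V1 [V2 p [V1 [V2 p [V1 [V2 n]]]]]]]]] * [V1 [V2 [V2 n] + n]]]
  [V0 [V0 [V1 [V2 p [V1 [V2 p [V1 [V2 p [V1 [V2 n]]]]]]]]] * [V1 [V1 [V2 n]] + [V2 n]]]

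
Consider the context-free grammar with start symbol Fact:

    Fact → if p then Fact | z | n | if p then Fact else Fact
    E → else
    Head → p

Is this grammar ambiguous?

Witness: if p then if p then n else n

Derivation 1: Fact ⇒ if p then Fact ⇒ if p then if p then Fact else Fact ⇒ if p then if p then n else Fact ⇒ if p then if p then n else n
Derivation 2: Fact ⇒ if p then Fact else Fact ⇒ if p then if p then Fact else Fact ⇒ if p then if p then n else Fact ⇒ if p then if p then n else n

Two distinct leftmost derivations for the same string.

Ambiguous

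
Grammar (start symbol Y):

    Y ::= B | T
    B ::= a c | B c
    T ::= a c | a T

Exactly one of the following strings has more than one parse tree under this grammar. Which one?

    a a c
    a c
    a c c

a a c: 1 tree
a c: 2 trees
a c c: 1 tree

a c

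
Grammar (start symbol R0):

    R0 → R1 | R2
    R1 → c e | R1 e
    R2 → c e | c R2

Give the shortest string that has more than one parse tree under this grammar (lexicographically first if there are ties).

length 2: c e has 2 parse trees

Two derivations of c e:
  R0 ⇒ R1 ⇒ c e
  R0 ⇒ R2 ⇒ c e

c e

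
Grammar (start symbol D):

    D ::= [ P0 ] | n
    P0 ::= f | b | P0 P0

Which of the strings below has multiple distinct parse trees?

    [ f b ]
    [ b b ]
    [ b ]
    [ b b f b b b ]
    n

[ f b ]: 1 tree
[ b b ]: 1 tree
[ b ]: 1 tree
[ b b f b b b ]: 42 trees
n: 1 tree

[ b b f b b b ]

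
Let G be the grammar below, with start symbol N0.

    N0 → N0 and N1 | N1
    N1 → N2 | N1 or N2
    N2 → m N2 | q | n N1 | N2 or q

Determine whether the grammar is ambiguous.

Witness: q or q

Derivation 1: N0 ⇒ N1 ⇒ N2 ⇒ N2 or q ⇒ q or q
Derivation 2: N0 ⇒ N1 ⇒ N1 or N2 ⇒ N2 or N2 ⇒ q or N2 ⇒ q or q

Two distinct leftmost derivations for the same string.

Ambiguous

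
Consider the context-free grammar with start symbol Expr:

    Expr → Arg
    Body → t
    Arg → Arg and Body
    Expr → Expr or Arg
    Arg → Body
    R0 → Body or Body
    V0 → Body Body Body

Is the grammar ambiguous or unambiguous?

Unambiguous

Only Expr, Arg, Body are reachable from Expr; ignoring the rest: This is a standard precedence ladder (Expr over Arg over Body), with each level left-recursive on its own operator ('or' at Expr, 'and' at Arg). That structure is LR(1), hence unambiguous.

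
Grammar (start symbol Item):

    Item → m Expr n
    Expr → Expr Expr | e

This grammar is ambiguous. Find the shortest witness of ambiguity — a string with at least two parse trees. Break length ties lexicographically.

length 3: no string has ≥2 trees
length 4: no string has ≥2 trees
length 5: m e e e n has 2 parse trees

Two derivations of m e e e n:
  Item ⇒ m Expr n ⇒ m Expr Expr n ⇒ m Expr Expr Expr n ⇒ m e Expr Expr n ⇒ m e e Expr n ⇒ m e e e n
  Item ⇒ m Expr n ⇒ m Expr Expr n ⇒ m e Expr n ⇒ m e Expr Expr n ⇒ m e e Expr n ⇒ m e e e n

m e e e n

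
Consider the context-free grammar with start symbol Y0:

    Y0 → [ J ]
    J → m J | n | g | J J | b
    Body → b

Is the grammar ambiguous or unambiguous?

Ambiguous

Witness: [ b b b ]

Derivation 1: Y0 ⇒ [ J ] ⇒ [ J J ] ⇒ [ J J J ] ⇒ [ b J J ] ⇒ [ b b J ] ⇒ [ b b b ]
Derivation 2: Y0 ⇒ [ J ] ⇒ [ J J ] ⇒ [ b J ] ⇒ [ b J J ] ⇒ [ b b J ] ⇒ [ b b b ]

Two distinct leftmost derivations for the same string.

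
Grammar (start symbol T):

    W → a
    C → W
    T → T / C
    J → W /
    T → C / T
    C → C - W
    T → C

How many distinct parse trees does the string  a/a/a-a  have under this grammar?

Parse trees for a/a/a-a:
  [T [T [T [C [W a]]] / [C [W a]]] / [C [C [W a]] - [W a]]]
  [T [T [C [W a]] / [T [C [W a]]]] / [C [C [W a]] - [W a]]]
  [T [C [W a]] / [T [T [C [W a]]] / [C [C [W a]] - [W a]]]]
  [T [C [W a]] / [T [C [W a]] / [T [C [C [W a]] - [W a]]]]]

4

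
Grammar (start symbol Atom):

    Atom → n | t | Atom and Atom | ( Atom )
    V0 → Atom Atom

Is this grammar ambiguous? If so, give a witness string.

Ambiguous

Witness: n and n and n

Derivation 1: Atom ⇒ Atom and Atom ⇒ n and Atom ⇒ n and Atom and Atom ⇒ n and n and Atom ⇒ n and n and n
Derivation 2: Atom ⇒ Atom and Atom ⇒ Atom and Atom and Atom ⇒ n and Atom and Atom ⇒ n and n and Atom ⇒ n and n and n

Two distinct leftmost derivations for the same string.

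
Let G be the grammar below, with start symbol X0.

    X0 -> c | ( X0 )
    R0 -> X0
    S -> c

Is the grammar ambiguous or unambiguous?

Unambiguous

(R0, S are unreachable from X0, so their rules don't affect L(X0).) L(X0) is { openⁿ atom closeⁿ : n ≥ 0 }. The bracket depth fixes n, and the derivation is forced at every step.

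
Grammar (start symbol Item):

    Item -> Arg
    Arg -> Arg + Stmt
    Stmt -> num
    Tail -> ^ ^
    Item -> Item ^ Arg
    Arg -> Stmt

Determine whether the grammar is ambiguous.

Unambiguous

Only Item, Arg, Stmt are reachable from Item; ignoring the rest: Item → Item ^ Arg | Arg  ;  Arg → Arg + Stmt | Stmt  — a left-associative chain with Stmt at the bottom. Each string factors uniquely by precedence.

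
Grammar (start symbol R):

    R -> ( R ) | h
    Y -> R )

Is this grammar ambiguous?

Unambiguous

(Y is unreachable from R, so its rules don't affect L(R).) Each string is a nest of matched brackets around a single atom. An opening bracket forces the recursive rule; an atom forces the base rule.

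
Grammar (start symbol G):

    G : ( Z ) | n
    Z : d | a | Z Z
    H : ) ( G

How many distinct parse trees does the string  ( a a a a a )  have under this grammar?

Parse trees for ( a a a a a ) (showing first 6 of 14):
  [G ( [Z [Z a] [Z [Z a] [Z [Z a] [Z [Z a] [Z a]]]]] )]
  [G ( [Z [Z a] [Z [Z a] [Z [Z [Z a] [Z a]] [Z a]]]] )]
  [G ( [Z [Z a] [Z [Z [Z a] [Z a]] [Z [Z a] [Z a]]]] )]
  [G ( [Z [Z a] [Z [Z [Z a] [Z [Z a] [Z a]]] [Z a]]] )]
  [G ( [Z [Z a] [Z [Z [Z [Z a] [Z a]] [Z a]] [Z a]]] )]
  [G ( [Z [Z [Z a] [Z a]] [Z [Z a] [Z [Z a] [Z a]]]] )]

14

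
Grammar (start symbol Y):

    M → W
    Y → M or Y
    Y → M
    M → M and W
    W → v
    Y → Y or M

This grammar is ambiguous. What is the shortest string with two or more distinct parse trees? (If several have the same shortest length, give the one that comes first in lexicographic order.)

v or v

length 1: no string has ≥2 trees
length 3: v or v has 2 parse trees

Two derivations of v or v:
  Y ⇒ M or Y ⇒ W or Y ⇒ v or Y ⇒ v or M ⇒ v or W ⇒ v or v
  Y ⇒ Y or M ⇒ M or M ⇒ W or M ⇒ v or M ⇒ v or W ⇒ v or v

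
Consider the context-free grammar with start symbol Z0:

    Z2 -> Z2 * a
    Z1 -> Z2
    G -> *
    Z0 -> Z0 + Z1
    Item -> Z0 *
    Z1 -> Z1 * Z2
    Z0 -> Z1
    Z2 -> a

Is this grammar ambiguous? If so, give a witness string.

Ambiguous

Witness: a * a

Derivation 1: Z0 ⇒ Z1 ⇒ Z2 ⇒ Z2 * a ⇒ a * a
Derivation 2: Z0 ⇒ Z1 ⇒ Z1 * Z2 ⇒ Z2 * Z2 ⇒ a * Z2 ⇒ a * a

Two distinct leftmost derivations for the same string.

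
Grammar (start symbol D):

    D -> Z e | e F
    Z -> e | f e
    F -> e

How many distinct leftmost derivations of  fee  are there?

Parse trees for fee:
  [D [Z f e] e]

1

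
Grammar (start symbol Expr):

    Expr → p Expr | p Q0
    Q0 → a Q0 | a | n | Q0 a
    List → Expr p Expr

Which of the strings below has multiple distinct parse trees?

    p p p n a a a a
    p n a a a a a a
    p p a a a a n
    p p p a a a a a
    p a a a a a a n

p p p a a a a a

p p p n a a a a: 1 tree
p n a a a a a a: 1 tree
p p a a a a n: 1 tree
p p p a a a a a: 16 trees
p a a a a a a n: 1 tree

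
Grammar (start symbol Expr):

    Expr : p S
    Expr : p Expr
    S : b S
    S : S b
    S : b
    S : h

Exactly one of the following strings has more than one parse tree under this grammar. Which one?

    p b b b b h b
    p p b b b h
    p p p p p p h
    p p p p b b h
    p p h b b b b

p b b b b h b: 5 trees
p p b b b h: 1 tree
p p p p p p h: 1 tree
p p p p b b h: 1 tree
p p h b b b b: 1 tree

p b b b b h b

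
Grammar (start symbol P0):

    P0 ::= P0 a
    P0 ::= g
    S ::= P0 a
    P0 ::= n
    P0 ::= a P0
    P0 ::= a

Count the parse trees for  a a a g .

1

Parse trees for a a a g:
  [P0 a [P0 a [P0 a [P0 g]]]]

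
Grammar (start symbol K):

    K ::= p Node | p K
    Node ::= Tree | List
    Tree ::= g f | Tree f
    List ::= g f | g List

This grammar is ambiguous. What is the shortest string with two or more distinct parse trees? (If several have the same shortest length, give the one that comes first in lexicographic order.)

p g f

length 3: p g f has 2 parse trees

Two derivations of p g f:
  K ⇒ p Node ⇒ p Tree ⇒ p g f
  K ⇒ p Node ⇒ p List ⇒ p g f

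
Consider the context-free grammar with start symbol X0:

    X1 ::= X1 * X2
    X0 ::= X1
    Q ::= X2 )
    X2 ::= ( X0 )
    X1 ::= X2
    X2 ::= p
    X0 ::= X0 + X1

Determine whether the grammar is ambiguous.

(Q is unreachable from X0, so its rules don't affect L(X0).) X0 → X0 + X1 | X1  ;  X1 → X1 * X2 | X2  — a left-associative chain with X2 at the bottom. Each string factors uniquely by precedence.

Unambiguous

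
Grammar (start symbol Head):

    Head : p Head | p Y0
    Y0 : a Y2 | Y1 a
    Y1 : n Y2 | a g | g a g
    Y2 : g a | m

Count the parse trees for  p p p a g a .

2

Parse trees for p p p a g a:
  [Head p [Head p [Head p [Y0 a [Y2 g a]]]]]
  [Head p [Head p [Head p [Y0 [Y1 a g] a]]]]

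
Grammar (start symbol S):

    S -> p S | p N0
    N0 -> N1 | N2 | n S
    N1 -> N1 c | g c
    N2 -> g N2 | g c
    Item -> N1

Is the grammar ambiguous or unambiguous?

Ambiguous

Witness: p g c

Derivation 1: S ⇒ p N0 ⇒ p N1 ⇒ p g c
Derivation 2: S ⇒ p N0 ⇒ p N2 ⇒ p g c

Two distinct leftmost derivations for the same string.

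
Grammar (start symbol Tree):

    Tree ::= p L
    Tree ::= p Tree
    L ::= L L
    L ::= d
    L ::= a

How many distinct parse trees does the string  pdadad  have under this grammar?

14

Parse trees for pdadad (showing first 6 of 14):
  [Tree p [L [L d] [L [L a] [L [L d] [L [L a] [L d]]]]]]
  [Tree p [L [L d] [L [L a] [L [L [L d] [L a]] [L d]]]]]
  [Tree p [L [L d] [L [L [L a] [L d]] [L [L a] [L d]]]]]
  [Tree p [L [L d] [L [L [L a] [L [L d] [L a]]] [L d]]]]
  [Tree p [L [L d] [L [L [L [L a] [L d]] [L a]] [L d]]]]
  [Tree p [L [L [L d] [L a]] [L [L d] [L [L a] [L d]]]]]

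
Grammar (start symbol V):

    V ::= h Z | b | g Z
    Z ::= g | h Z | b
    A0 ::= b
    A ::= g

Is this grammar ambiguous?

(A0, A are unreachable from V, so their rules don't affect L(V).) Each reachable nonterminal has at most one production per leading terminal, and all productions are right-linear; the derivation is determined token-by-token.

Unambiguous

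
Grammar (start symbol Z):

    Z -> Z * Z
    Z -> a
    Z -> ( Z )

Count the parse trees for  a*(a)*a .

Parse trees for a*(a)*a:
  [Z [Z a] * [Z [Z ( [Z a] )] * [Z a]]]
  [Z [Z [Z a] * [Z ( [Z a] )]] * [Z a]]

2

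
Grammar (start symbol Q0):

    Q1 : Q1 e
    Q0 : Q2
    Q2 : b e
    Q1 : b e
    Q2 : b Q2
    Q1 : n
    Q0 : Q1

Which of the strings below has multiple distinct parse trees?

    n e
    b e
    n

b e

n e: 1 tree
b e: 2 trees
n: 1 tree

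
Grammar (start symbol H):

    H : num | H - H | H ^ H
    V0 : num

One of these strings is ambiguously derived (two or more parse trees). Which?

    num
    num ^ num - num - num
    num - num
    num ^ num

num ^ num - num - num

num: 1 tree
num ^ num - num - num: 5 trees
num - num: 1 tree
num ^ num: 1 tree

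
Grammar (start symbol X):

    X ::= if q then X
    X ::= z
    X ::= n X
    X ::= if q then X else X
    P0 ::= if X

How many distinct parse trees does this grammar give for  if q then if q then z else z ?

2

Parse trees for if q then if q then z else z:
  [X if q then [X if q then [X z] else [X z]]]
  [X if q then [X if q then [X z]] else [X z]]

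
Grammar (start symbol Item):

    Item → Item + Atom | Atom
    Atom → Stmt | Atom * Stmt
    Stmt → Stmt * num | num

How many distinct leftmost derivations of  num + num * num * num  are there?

Parse trees for num + num * num * num:
  [Item [Item [Atom [Stmt num]]] + [Atom [Stmt [Stmt [Stmt num] * num] * num]]]
  [Item [Item [Atom [Stmt num]]] + [Atom [Atom [Stmt num]] * [Stmt [Stmt num] * num]]]
  [Item [Item [Atom [Stmt num]]] + [Atom [Atom [Stmt [Stmt num] * num]] * [Stmt num]]]
  [Item [Item [Atom [Stmt num]]] + [Atom [Atom [Atom [Stmt num]] * [Stmt num]] * [Stmt num]]]

4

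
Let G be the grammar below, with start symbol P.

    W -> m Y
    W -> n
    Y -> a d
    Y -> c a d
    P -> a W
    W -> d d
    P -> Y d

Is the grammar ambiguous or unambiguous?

Witness: a d d

Derivation 1: P ⇒ a W ⇒ a d d
Derivation 2: P ⇒ Y d ⇒ a d d

Two distinct leftmost derivations for the same string.

Ambiguous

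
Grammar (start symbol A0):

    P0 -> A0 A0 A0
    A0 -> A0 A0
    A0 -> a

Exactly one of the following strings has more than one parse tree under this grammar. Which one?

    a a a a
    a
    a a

a a a a

a a a a: 5 trees
a: 1 tree
a a: 1 tree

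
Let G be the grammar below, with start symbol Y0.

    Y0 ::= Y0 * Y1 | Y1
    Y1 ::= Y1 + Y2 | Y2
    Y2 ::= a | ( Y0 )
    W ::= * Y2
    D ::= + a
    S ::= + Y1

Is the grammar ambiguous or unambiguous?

Unambiguous

Only Y0, Y1, Y2 are reachable from Y0; ignoring the rest: The grammar is stratified — Y0 handles '*' (left-recursive), Y1 handles '+', Y2 atoms. Each operator has a fixed associativity and precedence level, so every string has one parse.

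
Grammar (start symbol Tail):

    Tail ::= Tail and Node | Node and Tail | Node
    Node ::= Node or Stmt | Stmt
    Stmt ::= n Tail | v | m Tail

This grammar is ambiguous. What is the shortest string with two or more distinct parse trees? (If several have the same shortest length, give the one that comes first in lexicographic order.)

v and v

length 1: no string has ≥2 trees
length 2: no string has ≥2 trees
length 3: v and v has 2 parse trees

Two derivations of v and v:
  Tail ⇒ Tail and Node ⇒ Node and Node ⇒ Stmt and Node ⇒ v and Node ⇒ v and Stmt ⇒ v and v
  Tail ⇒ Node and Tail ⇒ Stmt and Tail ⇒ v and Tail ⇒ v and Node ⇒ v and Stmt ⇒ v and v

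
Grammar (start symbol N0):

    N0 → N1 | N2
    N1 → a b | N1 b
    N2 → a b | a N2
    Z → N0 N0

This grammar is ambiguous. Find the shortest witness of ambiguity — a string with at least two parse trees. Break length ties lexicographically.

a b

length 2: a b has 2 parse trees

Two derivations of a b:
  N0 ⇒ N1 ⇒ a b
  N0 ⇒ N2 ⇒ a b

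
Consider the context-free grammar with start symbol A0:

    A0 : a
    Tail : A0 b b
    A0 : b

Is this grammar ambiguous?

Only A0 is reachable from A0; ignoring the rest: The reachable rules are right-linear with at most one rule per (nonterminal, next-terminal) pair. Each input token forces the next rule, so parsing is deterministic.

Unambiguous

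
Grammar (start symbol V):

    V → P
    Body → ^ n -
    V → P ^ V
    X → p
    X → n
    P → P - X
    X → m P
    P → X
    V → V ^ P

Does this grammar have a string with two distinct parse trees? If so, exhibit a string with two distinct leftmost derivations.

Ambiguous

Witness: n ^ n

Derivation 1: V ⇒ P ^ V ⇒ X ^ V ⇒ n ^ V ⇒ n ^ P ⇒ n ^ X ⇒ n ^ n
Derivation 2: V ⇒ V ^ P ⇒ P ^ P ⇒ X ^ P ⇒ n ^ P ⇒ n ^ X ⇒ n ^ n

Two distinct leftmost derivations for the same string.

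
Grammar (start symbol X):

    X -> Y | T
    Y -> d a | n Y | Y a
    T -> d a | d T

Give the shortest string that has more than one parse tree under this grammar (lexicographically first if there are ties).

d a

length 2: d a has 2 parse trees

Two derivations of d a:
  X ⇒ Y ⇒ d a
  X ⇒ T ⇒ d a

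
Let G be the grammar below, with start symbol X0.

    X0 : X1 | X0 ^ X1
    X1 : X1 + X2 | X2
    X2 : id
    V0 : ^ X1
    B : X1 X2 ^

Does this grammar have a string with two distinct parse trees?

Unambiguous

Only X0, X1, X2 are reachable from X0; ignoring the rest: This is a standard precedence ladder (X0 over X1 over X2), with each level left-recursive on its own operator ('^' at X0, '+' at X1). That structure is LR(1), hence unambiguous.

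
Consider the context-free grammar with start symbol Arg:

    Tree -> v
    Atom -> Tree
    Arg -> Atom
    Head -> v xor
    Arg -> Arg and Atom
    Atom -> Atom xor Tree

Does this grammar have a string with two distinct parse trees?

(Head is unreachable from Arg, so its rules don't affect L(Arg).) This is a standard precedence ladder (Arg over Atom over Tree), with each level left-recursive on its own operator ('and' at Arg, 'xor' at Atom). That structure is LR(1), hence unambiguous.

Unambiguous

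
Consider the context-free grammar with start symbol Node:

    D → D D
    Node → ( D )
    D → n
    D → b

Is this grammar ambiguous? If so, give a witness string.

Witness: ( b b b )

Derivation 1: Node ⇒ ( D ) ⇒ ( D D ) ⇒ ( D D D ) ⇒ ( b D D ) ⇒ ( b b D ) ⇒ ( b b b )
Derivation 2: Node ⇒ ( D ) ⇒ ( D D ) ⇒ ( b D ) ⇒ ( b D D ) ⇒ ( b b D ) ⇒ ( b b b )

Two distinct leftmost derivations for the same string.

Ambiguous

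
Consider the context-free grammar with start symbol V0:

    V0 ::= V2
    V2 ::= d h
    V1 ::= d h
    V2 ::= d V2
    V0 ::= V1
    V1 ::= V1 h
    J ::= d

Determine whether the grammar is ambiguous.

Witness: d h

Derivation 1: V0 ⇒ V2 ⇒ d h
Derivation 2: V0 ⇒ V1 ⇒ d h

Two distinct leftmost derivations for the same string.

Ambiguous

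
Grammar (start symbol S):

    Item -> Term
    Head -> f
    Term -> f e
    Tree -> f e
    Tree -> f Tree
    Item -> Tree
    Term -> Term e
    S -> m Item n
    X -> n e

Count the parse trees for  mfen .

2

Parse trees for mfen:
  [S m [Item [Term f e]] n]
  [S m [Item [Tree f e]] n]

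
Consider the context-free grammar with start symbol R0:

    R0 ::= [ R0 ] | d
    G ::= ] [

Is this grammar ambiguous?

Only R0 is reachable from R0; ignoring the rest: L(R0) is { openⁿ atom closeⁿ : n ≥ 0 }. The bracket depth fixes n, and the derivation is forced at every step.

Unambiguous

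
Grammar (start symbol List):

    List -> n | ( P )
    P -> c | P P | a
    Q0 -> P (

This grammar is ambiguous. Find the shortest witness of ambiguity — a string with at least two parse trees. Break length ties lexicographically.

( a a a )

length 1: no string has ≥2 trees
length 3: no string has ≥2 trees
length 4: no string has ≥2 trees
length 5: ( a a a ) has 2 parse trees

Two derivations of ( a a a ):
  List ⇒ ( P ) ⇒ ( P P ) ⇒ ( P P P ) ⇒ ( a P P ) ⇒ ( a a P ) ⇒ ( a a a )
  List ⇒ ( P ) ⇒ ( P P ) ⇒ ( a P ) ⇒ ( a P P ) ⇒ ( a a P ) ⇒ ( a a a )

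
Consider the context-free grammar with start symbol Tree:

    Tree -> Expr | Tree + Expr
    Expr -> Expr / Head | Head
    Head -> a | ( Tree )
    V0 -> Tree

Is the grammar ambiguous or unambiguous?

Unambiguous

Only Tree, Expr, Head are reachable from Tree; ignoring the rest: This is a standard precedence ladder (Tree over Expr over Head), with each level left-recursive on its own operator ('+' at Tree, '/' at Expr). That structure is LR(1), hence unambiguous.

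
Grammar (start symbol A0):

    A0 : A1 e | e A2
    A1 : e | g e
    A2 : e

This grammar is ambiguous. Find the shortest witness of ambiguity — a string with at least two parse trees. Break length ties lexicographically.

e e

length 2: e e has 2 parse trees

Two derivations of e e:
  A0 ⇒ A1 e ⇒ e e
  A0 ⇒ e A2 ⇒ e e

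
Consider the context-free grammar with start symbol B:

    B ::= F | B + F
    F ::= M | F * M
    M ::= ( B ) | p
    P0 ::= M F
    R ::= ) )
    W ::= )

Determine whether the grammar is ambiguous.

Unambiguous

Only B, F, M are reachable from B; ignoring the rest: B → B + F | F  ;  F → F * M | M  — a left-associative chain with M at the bottom. Each string factors uniquely by precedence.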